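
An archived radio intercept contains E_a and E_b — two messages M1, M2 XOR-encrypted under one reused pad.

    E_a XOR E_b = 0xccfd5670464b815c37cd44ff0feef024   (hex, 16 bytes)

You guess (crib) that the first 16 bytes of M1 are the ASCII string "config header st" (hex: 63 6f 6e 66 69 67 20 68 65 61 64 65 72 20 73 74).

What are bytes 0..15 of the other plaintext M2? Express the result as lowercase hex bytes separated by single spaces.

Since E_a ⊕ E_b = M1 ⊕ M2, XORing with the guessed M1 bytes yields the corresponding M2 bytes: M2 = (E_a ⊕ E_b) ⊕ M1.
byte 0: cc ⊕ 63 = af
byte 1: fd ⊕ 6f = 92
byte 2: 56 ⊕ 6e = 38
byte 3: 70 ⊕ 66 = 16
byte 4: 46 ⊕ 69 = 2f
byte 5: 4b ⊕ 67 = 2c
byte 6: 81 ⊕ 20 = a1
byte 7: 5c ⊕ 68 = 34
byte 8: 37 ⊕ 65 = 52
byte 9: cd ⊕ 61 = ac
byte 10: 44 ⊕ 64 = 20
byte 11: ff ⊕ 65 = 9a
byte 12: 0f ⊕ 72 = 7d
byte 13: ee ⊕ 20 = ce
byte 14: f0 ⊕ 73 = 83
byte 15: 24 ⊕ 74 = 50

af 92 38 16 2f 2c a1 34 52 ac 20 9a 7d ce 83 50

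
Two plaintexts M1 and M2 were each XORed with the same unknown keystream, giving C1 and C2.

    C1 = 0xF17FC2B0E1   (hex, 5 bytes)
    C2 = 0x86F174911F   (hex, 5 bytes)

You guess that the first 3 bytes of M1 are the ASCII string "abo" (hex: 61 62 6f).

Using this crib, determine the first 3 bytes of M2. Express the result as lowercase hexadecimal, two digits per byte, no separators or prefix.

First, C1 ⊕ C2 = (M1 ⊕ K) ⊕ (M2 ⊕ K) = M1 ⊕ M2, so the key drops out. Then M2 = (M1 ⊕ M2) ⊕ M1 over the first 3 bytes.
byte 0: (f1 ^ 86) ^ 61 = 77 ^ 61 = 16
byte 1: (7f ^ f1) ^ 62 = 8e ^ 62 = ec
byte 2: (c2 ^ 74) ^ 6f = b6 ^ 6f = d9

16ecd9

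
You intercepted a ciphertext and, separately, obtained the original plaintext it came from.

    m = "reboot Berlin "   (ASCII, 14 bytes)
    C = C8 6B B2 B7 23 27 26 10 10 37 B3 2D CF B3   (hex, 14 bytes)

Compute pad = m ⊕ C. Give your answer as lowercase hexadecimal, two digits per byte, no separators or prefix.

ba0ed0d84c5306527545df44a193

Since C = m ⊕ pad, XORing both sides with m gives pad = m ⊕ C.
72 ⊕ c8 = ba
65 ⊕ 6b = 0e
62 ⊕ b2 = d0
6f ⊕ b7 = d8
6f ⊕ 23 = 4c
74 ⊕ 27 = 53
20 ⊕ 26 = 06
42 ⊕ 10 = 52
65 ⊕ 10 = 75
72 ⊕ 37 = 45
6c ⊕ b3 = df
69 ⊕ 2d = 44
6e ⊕ cf = a1
20 ⊕ b3 = 93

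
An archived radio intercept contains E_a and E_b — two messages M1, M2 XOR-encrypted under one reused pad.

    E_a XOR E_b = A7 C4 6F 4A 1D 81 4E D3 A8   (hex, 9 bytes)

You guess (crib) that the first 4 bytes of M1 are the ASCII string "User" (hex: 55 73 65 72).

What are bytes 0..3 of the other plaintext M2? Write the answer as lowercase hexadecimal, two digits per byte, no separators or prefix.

Since E_a ⊕ E_b = M1 ⊕ M2, XORing with the guessed M1 bytes yields the corresponding M2 bytes: M2 = (E_a ⊕ E_b) ⊕ M1.
a7 ^ 55 = f2
c4 ^ 73 = b7
6f ^ 65 = 0a
4a ^ 72 = 38

f2b70a38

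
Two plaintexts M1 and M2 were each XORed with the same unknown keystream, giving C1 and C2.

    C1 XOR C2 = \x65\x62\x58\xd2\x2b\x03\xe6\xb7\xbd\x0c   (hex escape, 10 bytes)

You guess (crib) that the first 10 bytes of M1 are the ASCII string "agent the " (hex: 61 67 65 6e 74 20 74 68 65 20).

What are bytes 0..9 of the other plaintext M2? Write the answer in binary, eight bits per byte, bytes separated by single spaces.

00000100 00000101 00111101 10111100 01011111 00100011 10010010 11011111 11011000 00101100

Since C1 ⊕ C2 = M1 ⊕ M2, XORing with the guessed M1 bytes yields the corresponding M2 bytes: M2 = (C1 ⊕ C2) ⊕ M1.
65 xor 61 = 04
62 xor 67 = 05
58 xor 65 = 3d
d2 xor 6e = bc
2b xor 74 = 5f
03 xor 20 = 23
e6 xor 74 = 92
b7 xor 68 = df
bd xor 65 = d8
0c xor 20 = 2c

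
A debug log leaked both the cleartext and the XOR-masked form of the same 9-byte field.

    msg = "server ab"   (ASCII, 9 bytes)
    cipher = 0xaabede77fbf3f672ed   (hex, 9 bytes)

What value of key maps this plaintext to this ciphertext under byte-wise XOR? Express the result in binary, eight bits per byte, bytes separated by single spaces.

11011001 11011011 10101100 00000001 10011110 10000001 11010110 00010011 10001111

Since cipher = msg ⊕ key, XORing both sides with msg gives key = msg ⊕ cipher.
73 ^ aa = d9
65 ^ be = db
72 ^ de = ac
76 ^ 77 = 01
65 ^ fb = 9e
72 ^ f3 = 81
20 ^ f6 = d6
61 ^ 72 = 13
62 ^ ed = 8f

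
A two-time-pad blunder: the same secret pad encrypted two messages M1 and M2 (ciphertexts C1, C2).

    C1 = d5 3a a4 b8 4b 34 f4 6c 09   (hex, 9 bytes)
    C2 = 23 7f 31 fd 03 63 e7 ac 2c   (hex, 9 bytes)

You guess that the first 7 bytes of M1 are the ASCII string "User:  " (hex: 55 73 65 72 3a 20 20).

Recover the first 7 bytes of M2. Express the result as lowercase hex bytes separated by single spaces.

First, C1 ⊕ C2 = (M1 ⊕ K) ⊕ (M2 ⊕ K) = M1 ⊕ M2, so the key drops out. Then M2 = (M1 ⊕ M2) ⊕ M1 over the first 7 bytes.
byte 0: (d5 xor 23) xor 55 = f6 xor 55 = a3
byte 1: (3a xor 7f) xor 73 = 45 xor 73 = 36
byte 2: (a4 xor 31) xor 65 = 95 xor 65 = f0
byte 3: (b8 xor fd) xor 72 = 45 xor 72 = 37
byte 4: (4b xor 03) xor 3a = 48 xor 3a = 72
byte 5: (34 xor 63) xor 20 = 57 xor 20 = 77
byte 6: (f4 xor e7) xor 20 = 13 xor 20 = 33

a3 36 f0 37 72 77 33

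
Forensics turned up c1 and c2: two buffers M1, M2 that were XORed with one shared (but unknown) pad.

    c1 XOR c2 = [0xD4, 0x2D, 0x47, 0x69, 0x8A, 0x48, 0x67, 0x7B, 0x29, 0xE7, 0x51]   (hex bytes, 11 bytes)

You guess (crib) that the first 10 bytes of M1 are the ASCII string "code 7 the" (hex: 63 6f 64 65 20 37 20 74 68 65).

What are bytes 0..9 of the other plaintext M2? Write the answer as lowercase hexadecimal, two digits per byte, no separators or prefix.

Since c1 ⊕ c2 = M1 ⊕ M2, XORing with the guessed M1 bytes yields the corresponding M2 bytes: M2 = (c1 ⊕ c2) ⊕ M1.
byte 0: 11010100 XOR 01100011 = 10110111
byte 1: 00101101 XOR 01101111 = 01000010
byte 2: 01000111 XOR 01100100 = 00100011
byte 3: 01101001 XOR 01100101 = 00001100
byte 4: 10001010 XOR 00100000 = 10101010
byte 5: 01001000 XOR 00110111 = 01111111
byte 6: 01100111 XOR 00100000 = 01000111
byte 7: 01111011 XOR 01110100 = 00001111
byte 8: 00101001 XOR 01101000 = 01000001
byte 9: 11100111 XOR 01100101 = 10000010

b742230caa7f470f4182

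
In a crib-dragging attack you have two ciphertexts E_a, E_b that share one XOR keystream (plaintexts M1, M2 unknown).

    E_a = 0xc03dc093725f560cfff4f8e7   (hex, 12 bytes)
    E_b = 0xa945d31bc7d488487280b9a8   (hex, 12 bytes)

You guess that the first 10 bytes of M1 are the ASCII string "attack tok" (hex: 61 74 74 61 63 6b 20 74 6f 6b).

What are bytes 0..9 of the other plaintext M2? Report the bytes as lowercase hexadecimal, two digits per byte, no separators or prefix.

080c67e9d6e0fe30e21f

First, E_a ⊕ E_b = (M1 ⊕ K) ⊕ (M2 ⊕ K) = M1 ⊕ M2, so the key drops out. Then M2 = (M1 ⊕ M2) ⊕ M1 over the first 10 bytes.
byte 0: (c0 XOR a9) XOR 61 = 69 XOR 61 = 08
byte 1: (3d XOR 45) XOR 74 = 78 XOR 74 = 0c
byte 2: (c0 XOR d3) XOR 74 = 13 XOR 74 = 67
byte 3: (93 XOR 1b) XOR 61 = 88 XOR 61 = e9
byte 4: (72 XOR c7) XOR 63 = b5 XOR 63 = d6
byte 5: (5f XOR d4) XOR 6b = 8b XOR 6b = e0
byte 6: (56 XOR 88) XOR 20 = de XOR 20 = fe
byte 7: (0c XOR 48) XOR 74 = 44 XOR 74 = 30
byte 8: (ff XOR 72) XOR 6f = 8d XOR 6f = e2
byte 9: (f4 XOR 80) XOR 6b = 74 XOR 6b = 1f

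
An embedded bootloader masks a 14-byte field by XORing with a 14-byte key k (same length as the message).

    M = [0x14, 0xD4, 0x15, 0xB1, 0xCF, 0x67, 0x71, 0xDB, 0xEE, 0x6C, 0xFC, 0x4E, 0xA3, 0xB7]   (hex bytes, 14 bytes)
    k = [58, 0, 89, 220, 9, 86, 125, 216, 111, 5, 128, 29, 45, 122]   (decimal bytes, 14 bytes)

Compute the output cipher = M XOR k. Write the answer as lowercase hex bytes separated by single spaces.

XOR is its own inverse, so applying the key byte-wise gives the result directly.
14 ⊕ 3a = 2e
d4 ⊕ 00 = d4
15 ⊕ 59 = 4c
b1 ⊕ dc = 6d
cf ⊕ 09 = c6
67 ⊕ 56 = 31
71 ⊕ 7d = 0c
db ⊕ d8 = 03
ee ⊕ 6f = 81
6c ⊕ 05 = 69
fc ⊕ 80 = 7c
4e ⊕ 1d = 53
a3 ⊕ 2d = 8e
b7 ⊕ 7a = cd

2e d4 4c 6d c6 31 0c 03 81 69 7c 53 8e cd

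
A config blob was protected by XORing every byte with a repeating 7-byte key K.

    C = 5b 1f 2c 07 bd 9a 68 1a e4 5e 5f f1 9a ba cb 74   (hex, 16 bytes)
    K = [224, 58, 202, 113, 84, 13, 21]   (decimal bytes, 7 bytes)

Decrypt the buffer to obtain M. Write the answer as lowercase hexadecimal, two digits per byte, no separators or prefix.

bb25e676e9977dfade942ea597af2b4e

The 7-byte key repeats, so the effective keystream is e0 3a ca 71 54 0d 15 e0 3a ca 71 54 0d 15 e0 3a.
byte 0: 5b ⊕ e0 = bb
byte 1: 1f ⊕ 3a = 25
byte 2: 2c ⊕ ca = e6
byte 3: 07 ⊕ 71 = 76
byte 4: bd ⊕ 54 = e9
byte 5: 9a ⊕ 0d = 97
byte 6: 68 ⊕ 15 = 7d
byte 7: 1a ⊕ e0 = fa
byte 8: e4 ⊕ 3a = de
byte 9: 5e ⊕ ca = 94
byte 10: 5f ⊕ 71 = 2e
byte 11: f1 ⊕ 54 = a5
byte 12: 9a ⊕ 0d = 97
byte 13: ba ⊕ 15 = af
byte 14: cb ⊕ e0 = 2b
byte 15: 74 ⊕ 3a = 4e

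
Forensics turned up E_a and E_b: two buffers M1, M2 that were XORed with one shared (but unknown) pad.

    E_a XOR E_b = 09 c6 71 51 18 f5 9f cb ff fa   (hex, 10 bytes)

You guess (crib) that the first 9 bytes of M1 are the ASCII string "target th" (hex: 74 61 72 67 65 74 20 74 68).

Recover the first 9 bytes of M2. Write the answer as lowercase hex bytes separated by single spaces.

7d a7 03 36 7d 81 bf bf 97

Since E_a ⊕ E_b = M1 ⊕ M2, XORing with the guessed M1 bytes yields the corresponding M2 bytes: M2 = (E_a ⊕ E_b) ⊕ M1.
  9 ^ 116 = 125
198 ^  97 = 167
113 ^ 114 =   3
 81 ^ 103 =  54
 24 ^ 101 = 125
245 ^ 116 = 129
159 ^  32 = 191
203 ^ 116 = 191
255 ^ 104 = 151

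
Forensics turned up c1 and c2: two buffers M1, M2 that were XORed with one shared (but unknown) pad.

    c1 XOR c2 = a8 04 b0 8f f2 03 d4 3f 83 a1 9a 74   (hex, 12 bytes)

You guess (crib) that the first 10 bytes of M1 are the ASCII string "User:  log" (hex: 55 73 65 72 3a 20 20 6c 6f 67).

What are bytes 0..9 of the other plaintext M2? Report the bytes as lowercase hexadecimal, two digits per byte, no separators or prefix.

fd77d5fdc823f453ecc6

Since c1 ⊕ c2 = M1 ⊕ M2, XORing with the guessed M1 bytes yields the corresponding M2 bytes: M2 = (c1 ⊕ c2) ⊕ M1.
a8 ^ 55 = fd
04 ^ 73 = 77
b0 ^ 65 = d5
8f ^ 72 = fd
f2 ^ 3a = c8
03 ^ 20 = 23
d4 ^ 20 = f4
3f ^ 6c = 53
83 ^ 6f = ec
a1 ^ 67 = c6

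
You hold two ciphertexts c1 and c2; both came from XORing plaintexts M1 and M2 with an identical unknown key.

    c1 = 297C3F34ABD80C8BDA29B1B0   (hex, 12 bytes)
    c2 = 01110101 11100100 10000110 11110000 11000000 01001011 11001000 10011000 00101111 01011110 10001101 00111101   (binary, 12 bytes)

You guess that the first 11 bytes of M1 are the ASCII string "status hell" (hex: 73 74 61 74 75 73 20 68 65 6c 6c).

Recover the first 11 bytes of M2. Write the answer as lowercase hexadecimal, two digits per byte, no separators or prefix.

First, c1 ⊕ c2 = (M1 ⊕ K) ⊕ (M2 ⊕ K) = M1 ⊕ M2, so the key drops out. Then M2 = (M1 ⊕ M2) ⊕ M1 over the first 11 bytes.
byte 0: (29 ⊕ 75) ⊕ 73 = 5c ⊕ 73 = 2f
byte 1: (7c ⊕ e4) ⊕ 74 = 98 ⊕ 74 = ec
byte 2: (3f ⊕ 86) ⊕ 61 = b9 ⊕ 61 = d8
byte 3: (34 ⊕ f0) ⊕ 74 = c4 ⊕ 74 = b0
byte 4: (ab ⊕ c0) ⊕ 75 = 6b ⊕ 75 = 1e
byte 5: (d8 ⊕ 4b) ⊕ 73 = 93 ⊕ 73 = e0
byte 6: (0c ⊕ c8) ⊕ 20 = c4 ⊕ 20 = e4
byte 7: (8b ⊕ 98) ⊕ 68 = 13 ⊕ 68 = 7b
byte 8: (da ⊕ 2f) ⊕ 65 = f5 ⊕ 65 = 90
byte 9: (29 ⊕ 5e) ⊕ 6c = 77 ⊕ 6c = 1b
byte 10: (b1 ⊕ 8d) ⊕ 6c = 3c ⊕ 6c = 50

2fecd8b01ee0e47b901b50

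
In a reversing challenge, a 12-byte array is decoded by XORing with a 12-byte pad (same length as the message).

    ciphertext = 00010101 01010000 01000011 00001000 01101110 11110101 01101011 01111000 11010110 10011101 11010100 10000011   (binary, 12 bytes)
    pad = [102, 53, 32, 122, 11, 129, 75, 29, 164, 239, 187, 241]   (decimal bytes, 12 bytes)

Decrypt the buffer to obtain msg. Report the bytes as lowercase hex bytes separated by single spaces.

73 65 63 72 65 74 20 65 72 72 6f 72

15 xor 66 = 73
50 xor 35 = 65
43 xor 20 = 63
08 xor 7a = 72
6e xor 0b = 65
f5 xor 81 = 74
6b xor 4b = 20
78 xor 1d = 65
d6 xor a4 = 72
9d xor ef = 72
d4 xor bb = 6f
83 xor f1 = 72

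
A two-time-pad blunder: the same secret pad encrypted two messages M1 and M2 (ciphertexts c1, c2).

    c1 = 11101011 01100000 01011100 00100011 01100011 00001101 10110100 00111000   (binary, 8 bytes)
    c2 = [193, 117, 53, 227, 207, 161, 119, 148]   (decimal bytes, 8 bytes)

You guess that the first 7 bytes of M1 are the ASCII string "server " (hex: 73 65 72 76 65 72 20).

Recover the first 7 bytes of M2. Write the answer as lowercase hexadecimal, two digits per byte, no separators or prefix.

First, c1 ⊕ c2 = (M1 ⊕ K) ⊕ (M2 ⊕ K) = M1 ⊕ M2, so the key drops out. Then M2 = (M1 ⊕ M2) ⊕ M1 over the first 7 bytes.
byte 0: (eb xor c1) xor 73 = 2a xor 73 = 59
byte 1: (60 xor 75) xor 65 = 15 xor 65 = 70
byte 2: (5c xor 35) xor 72 = 69 xor 72 = 1b
byte 3: (23 xor e3) xor 76 = c0 xor 76 = b6
byte 4: (63 xor cf) xor 65 = ac xor 65 = c9
byte 5: (0d xor a1) xor 72 = ac xor 72 = de
byte 6: (b4 xor 77) xor 20 = c3 xor 20 = e3

59701bb6c9dee3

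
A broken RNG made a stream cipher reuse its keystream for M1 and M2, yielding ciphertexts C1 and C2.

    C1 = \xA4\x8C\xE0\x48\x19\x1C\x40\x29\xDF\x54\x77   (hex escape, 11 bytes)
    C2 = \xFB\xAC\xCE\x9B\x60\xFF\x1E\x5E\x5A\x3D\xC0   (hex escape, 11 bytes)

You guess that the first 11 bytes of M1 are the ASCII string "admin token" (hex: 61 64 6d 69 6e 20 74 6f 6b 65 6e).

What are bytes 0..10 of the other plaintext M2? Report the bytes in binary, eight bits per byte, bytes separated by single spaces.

00111110 01000100 01000011 10111010 00010111 11000011 00101010 00011000 11101110 00001100 11011001

First, C1 ⊕ C2 = (M1 ⊕ K) ⊕ (M2 ⊕ K) = M1 ⊕ M2, so the key drops out. Then M2 = (M1 ⊕ M2) ⊕ M1 over the first 11 bytes.
byte 0: (a4 XOR fb) XOR 61 = 5f XOR 61 = 3e
byte 1: (8c XOR ac) XOR 64 = 20 XOR 64 = 44
byte 2: (e0 XOR ce) XOR 6d = 2e XOR 6d = 43
byte 3: (48 XOR 9b) XOR 69 = d3 XOR 69 = ba
byte 4: (19 XOR 60) XOR 6e = 79 XOR 6e = 17
byte 5: (1c XOR ff) XOR 20 = e3 XOR 20 = c3
byte 6: (40 XOR 1e) XOR 74 = 5e XOR 74 = 2a
byte 7: (29 XOR 5e) XOR 6f = 77 XOR 6f = 18
byte 8: (df XOR 5a) XOR 6b = 85 XOR 6b = ee
byte 9: (54 XOR 3d) XOR 65 = 69 XOR 65 = 0c
byte 10: (77 XOR c0) XOR 6e = b7 XOR 6e = d9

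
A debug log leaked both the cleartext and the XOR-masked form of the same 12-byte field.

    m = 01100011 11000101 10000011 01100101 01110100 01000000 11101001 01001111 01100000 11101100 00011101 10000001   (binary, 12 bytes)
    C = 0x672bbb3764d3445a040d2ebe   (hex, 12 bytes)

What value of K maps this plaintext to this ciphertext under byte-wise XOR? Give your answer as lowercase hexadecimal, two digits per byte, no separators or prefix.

Since C = m ⊕ K, XORing both sides with m gives K = m ⊕ C.
 99 XOR 103 =   4
197 XOR  43 = 238
131 XOR 187 =  56
101 XOR  55 =  82
116 XOR 100 =  16
 64 XOR 211 = 147
233 XOR  68 = 173
 79 XOR  90 =  21
 96 XOR   4 = 100
236 XOR  13 = 225
 29 XOR  46 =  51
129 XOR 190 =  63

04ee38521093ad1564e1333f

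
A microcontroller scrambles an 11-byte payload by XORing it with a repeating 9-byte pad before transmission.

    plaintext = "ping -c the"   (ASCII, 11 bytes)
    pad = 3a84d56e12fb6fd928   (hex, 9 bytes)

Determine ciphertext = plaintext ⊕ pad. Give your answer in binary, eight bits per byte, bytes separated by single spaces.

01001010 11101101 10111011 00001001 00110010 11010110 00001100 11111001 01011100 01010010 11100001

The 9-byte key repeats, so the effective keystream is 3a 84 d5 6e 12 fb 6f d9 28 3a 84.
byte 0: 70 xor 3a = 4a
byte 1: 69 xor 84 = ed
byte 2: 6e xor d5 = bb
byte 3: 67 xor 6e = 09
byte 4: 20 xor 12 = 32
byte 5: 2d xor fb = d6
byte 6: 63 xor 6f = 0c
byte 7: 20 xor d9 = f9
byte 8: 74 xor 28 = 5c
byte 9: 68 xor 3a = 52
byte 10: 65 xor 84 = e1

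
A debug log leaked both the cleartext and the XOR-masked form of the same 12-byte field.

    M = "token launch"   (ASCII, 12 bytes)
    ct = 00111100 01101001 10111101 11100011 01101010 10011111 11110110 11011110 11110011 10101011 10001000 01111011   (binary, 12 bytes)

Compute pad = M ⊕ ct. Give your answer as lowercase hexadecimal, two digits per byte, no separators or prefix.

4806d68604bf9abf86c5eb13

Since ct = M ⊕ pad, XORing both sides with M gives pad = M ⊕ ct.
74 XOR 3c = 48
6f XOR 69 = 06
6b XOR bd = d6
65 XOR e3 = 86
6e XOR 6a = 04
20 XOR 9f = bf
6c XOR f6 = 9a
61 XOR de = bf
75 XOR f3 = 86
6e XOR ab = c5
63 XOR 88 = eb
68 XOR 7b = 13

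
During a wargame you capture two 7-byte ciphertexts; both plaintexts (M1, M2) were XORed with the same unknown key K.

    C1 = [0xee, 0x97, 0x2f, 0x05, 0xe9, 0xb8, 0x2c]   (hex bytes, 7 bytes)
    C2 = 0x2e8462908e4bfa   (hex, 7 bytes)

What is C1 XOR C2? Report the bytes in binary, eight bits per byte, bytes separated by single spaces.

C1 ⊕ C2 = (M1 ⊕ K) ⊕ (M2 ⊕ K) = M1 ⊕ M2 — the shared key cancels under XOR.
byte 0: ee ⊕ 2e = c0
byte 1: 97 ⊕ 84 = 13
byte 2: 2f ⊕ 62 = 4d
byte 3: 05 ⊕ 90 = 95
byte 4: e9 ⊕ 8e = 67
byte 5: b8 ⊕ 4b = f3
byte 6: 2c ⊕ fa = d6

11000000 00010011 01001101 10010101 01100111 11110011 11010110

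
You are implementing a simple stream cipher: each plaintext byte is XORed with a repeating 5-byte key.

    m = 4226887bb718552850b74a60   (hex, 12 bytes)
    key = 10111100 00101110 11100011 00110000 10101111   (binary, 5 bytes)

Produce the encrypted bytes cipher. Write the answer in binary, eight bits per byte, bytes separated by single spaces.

11111110 00001000 01101011 01001011 00011000 10100100 01111011 11001011 01100000 00011000 11110110 01001110

The 5-byte key repeats, so the effective keystream is bc 2e e3 30 af bc 2e e3 30 af bc 2e.
byte 0: 01000010 XOR 10111100 = 11111110
byte 1: 00100110 XOR 00101110 = 00001000
byte 2: 10001000 XOR 11100011 = 01101011
byte 3: 01111011 XOR 00110000 = 01001011
byte 4: 10110111 XOR 10101111 = 00011000
byte 5: 00011000 XOR 10111100 = 10100100
byte 6: 01010101 XOR 00101110 = 01111011
byte 7: 00101000 XOR 11100011 = 11001011
byte 8: 01010000 XOR 00110000 = 01100000
byte 9: 10110111 XOR 10101111 = 00011000
byte 10: 01001010 XOR 10111100 = 11110110
byte 11: 01100000 XOR 00101110 = 01001110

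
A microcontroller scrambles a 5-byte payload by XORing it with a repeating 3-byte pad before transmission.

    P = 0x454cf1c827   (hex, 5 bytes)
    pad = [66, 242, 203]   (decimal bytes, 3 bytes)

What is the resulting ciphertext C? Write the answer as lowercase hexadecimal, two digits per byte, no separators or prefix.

07be3a8ad5

The 3-byte key repeats, so the effective keystream is 42 f2 cb 42 f2.
byte 0: 45 ⊕ 42 = 07
byte 1: 4c ⊕ f2 = be
byte 2: f1 ⊕ cb = 3a
byte 3: c8 ⊕ 42 = 8a
byte 4: 27 ⊕ f2 = d5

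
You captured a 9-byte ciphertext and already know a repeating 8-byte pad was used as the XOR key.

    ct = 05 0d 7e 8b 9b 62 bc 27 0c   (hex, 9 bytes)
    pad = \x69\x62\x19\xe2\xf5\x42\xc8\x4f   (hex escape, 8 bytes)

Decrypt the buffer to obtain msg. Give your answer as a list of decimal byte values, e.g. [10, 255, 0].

[108, 111, 103, 105, 110, 32, 116, 104, 101]

The 8-byte key repeats, so the effective keystream is 69 62 19 e2 f5 42 c8 4f 69.
byte 0: 05 ^ 69 = 6c
byte 1: 0d ^ 62 = 6f
byte 2: 7e ^ 19 = 67
byte 3: 8b ^ e2 = 69
byte 4: 9b ^ f5 = 6e
byte 5: 62 ^ 42 = 20
byte 6: bc ^ c8 = 74
byte 7: 27 ^ 4f = 68
byte 8: 0c ^ 69 = 65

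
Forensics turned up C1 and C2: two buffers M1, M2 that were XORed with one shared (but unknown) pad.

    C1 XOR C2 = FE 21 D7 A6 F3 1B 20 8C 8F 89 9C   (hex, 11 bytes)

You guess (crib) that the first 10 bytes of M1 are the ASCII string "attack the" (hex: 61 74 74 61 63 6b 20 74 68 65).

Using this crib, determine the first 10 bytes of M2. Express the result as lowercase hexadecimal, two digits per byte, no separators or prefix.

Since C1 ⊕ C2 = M1 ⊕ M2, XORing with the guessed M1 bytes yields the corresponding M2 bytes: M2 = (C1 ⊕ C2) ⊕ M1.
byte 0: fe xor 61 = 9f
byte 1: 21 xor 74 = 55
byte 2: d7 xor 74 = a3
byte 3: a6 xor 61 = c7
byte 4: f3 xor 63 = 90
byte 5: 1b xor 6b = 70
byte 6: 20 xor 20 = 00
byte 7: 8c xor 74 = f8
byte 8: 8f xor 68 = e7
byte 9: 89 xor 65 = ec

9f55a3c7907000f8e7ec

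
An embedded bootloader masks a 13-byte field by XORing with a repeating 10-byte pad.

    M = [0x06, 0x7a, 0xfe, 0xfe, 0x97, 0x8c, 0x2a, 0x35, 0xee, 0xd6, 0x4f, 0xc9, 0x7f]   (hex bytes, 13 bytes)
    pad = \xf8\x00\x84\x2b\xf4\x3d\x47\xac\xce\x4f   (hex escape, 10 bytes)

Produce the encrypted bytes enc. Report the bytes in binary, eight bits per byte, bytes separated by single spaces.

The 10-byte key repeats, so the effective keystream is f8 00 84 2b f4 3d 47 ac ce 4f f8 00 84.
byte 0: 00000110 xor 11111000 = 11111110
byte 1: 01111010 xor 00000000 = 01111010
byte 2: 11111110 xor 10000100 = 01111010
byte 3: 11111110 xor 00101011 = 11010101
byte 4: 10010111 xor 11110100 = 01100011
byte 5: 10001100 xor 00111101 = 10110001
byte 6: 00101010 xor 01000111 = 01101101
byte 7: 00110101 xor 10101100 = 10011001
byte 8: 11101110 xor 11001110 = 00100000
byte 9: 11010110 xor 01001111 = 10011001
byte 10: 01001111 xor 11111000 = 10110111
byte 11: 11001001 xor 00000000 = 11001001
byte 12: 01111111 xor 10000100 = 11111011

11111110 01111010 01111010 11010101 01100011 10110001 01101101 10011001 00100000 10011001 10110111 11001001 11111011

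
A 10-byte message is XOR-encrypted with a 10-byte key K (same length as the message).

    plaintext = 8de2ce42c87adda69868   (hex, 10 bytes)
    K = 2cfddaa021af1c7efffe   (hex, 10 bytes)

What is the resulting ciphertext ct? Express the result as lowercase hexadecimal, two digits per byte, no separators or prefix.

a11f14e2e9d5c1d86796

XOR is its own inverse, so applying the key byte-wise gives the result directly.
8d xor 2c = a1
e2 xor fd = 1f
ce xor da = 14
42 xor a0 = e2
c8 xor 21 = e9
7a xor af = d5
dd xor 1c = c1
a6 xor 7e = d8
98 xor ff = 67
68 xor fe = 96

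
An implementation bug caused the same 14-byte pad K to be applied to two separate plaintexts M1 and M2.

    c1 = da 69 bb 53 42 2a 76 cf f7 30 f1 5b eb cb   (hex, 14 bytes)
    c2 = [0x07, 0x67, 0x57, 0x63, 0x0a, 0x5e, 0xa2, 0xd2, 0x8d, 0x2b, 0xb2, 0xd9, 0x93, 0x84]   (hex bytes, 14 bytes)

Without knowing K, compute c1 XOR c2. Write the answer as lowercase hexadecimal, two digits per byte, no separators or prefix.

dd0eec304874d41d7a1b4382784f

c1 ⊕ c2 = (M1 ⊕ K) ⊕ (M2 ⊕ K) = M1 ⊕ M2 — the shared key cancels under XOR.
da xor 07 = dd
69 xor 67 = 0e
bb xor 57 = ec
53 xor 63 = 30
42 xor 0a = 48
2a xor 5e = 74
76 xor a2 = d4
cf xor d2 = 1d
f7 xor 8d = 7a
30 xor 2b = 1b
f1 xor b2 = 43
5b xor d9 = 82
eb xor 93 = 78
cb xor 84 = 4f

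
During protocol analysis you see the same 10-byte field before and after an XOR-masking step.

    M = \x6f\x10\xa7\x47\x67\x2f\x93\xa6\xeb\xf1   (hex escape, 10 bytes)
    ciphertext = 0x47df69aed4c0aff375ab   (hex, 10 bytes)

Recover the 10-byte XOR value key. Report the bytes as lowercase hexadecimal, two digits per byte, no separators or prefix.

28cfcee9b3ef3c559e5a

Since ciphertext = M ⊕ key, XORing both sides with M gives key = M ⊕ ciphertext.
byte 0: 6f ^ 47 = 28
byte 1: 10 ^ df = cf
byte 2: a7 ^ 69 = ce
byte 3: 47 ^ ae = e9
byte 4: 67 ^ d4 = b3
byte 5: 2f ^ c0 = ef
byte 6: 93 ^ af = 3c
byte 7: a6 ^ f3 = 55
byte 8: eb ^ 75 = 9e
byte 9: f1 ^ ab = 5a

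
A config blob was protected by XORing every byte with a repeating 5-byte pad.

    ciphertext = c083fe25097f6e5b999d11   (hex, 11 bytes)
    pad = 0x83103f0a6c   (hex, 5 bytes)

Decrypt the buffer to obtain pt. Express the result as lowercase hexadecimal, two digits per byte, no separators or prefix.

4393c12f65fc7e6493f192

The 5-byte key repeats, so the effective keystream is 83 10 3f 0a 6c 83 10 3f 0a 6c 83.
byte 0: 192 ⊕ 131 =  67
byte 1: 131 ⊕  16 = 147
byte 2: 254 ⊕  63 = 193
byte 3:  37 ⊕  10 =  47
byte 4:   9 ⊕ 108 = 101
byte 5: 127 ⊕ 131 = 252
byte 6: 110 ⊕  16 = 126
byte 7:  91 ⊕  63 = 100
byte 8: 153 ⊕  10 = 147
byte 9: 157 ⊕ 108 = 241
byte 10:  17 ⊕ 131 = 146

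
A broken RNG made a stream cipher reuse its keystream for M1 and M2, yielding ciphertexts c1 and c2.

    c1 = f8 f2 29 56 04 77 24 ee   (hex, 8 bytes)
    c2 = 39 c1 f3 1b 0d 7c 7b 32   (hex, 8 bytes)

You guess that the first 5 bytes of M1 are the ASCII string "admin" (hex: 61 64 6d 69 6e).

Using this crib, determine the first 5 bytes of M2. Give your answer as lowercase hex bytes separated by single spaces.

First, c1 ⊕ c2 = (M1 ⊕ K) ⊕ (M2 ⊕ K) = M1 ⊕ M2, so the key drops out. Then M2 = (M1 ⊕ M2) ⊕ M1 over the first 5 bytes.
byte 0: (f8 xor 39) xor 61 = c1 xor 61 = a0
byte 1: (f2 xor c1) xor 64 = 33 xor 64 = 57
byte 2: (29 xor f3) xor 6d = da xor 6d = b7
byte 3: (56 xor 1b) xor 69 = 4d xor 69 = 24
byte 4: (04 xor 0d) xor 6e = 09 xor 6e = 67

a0 57 b7 24 67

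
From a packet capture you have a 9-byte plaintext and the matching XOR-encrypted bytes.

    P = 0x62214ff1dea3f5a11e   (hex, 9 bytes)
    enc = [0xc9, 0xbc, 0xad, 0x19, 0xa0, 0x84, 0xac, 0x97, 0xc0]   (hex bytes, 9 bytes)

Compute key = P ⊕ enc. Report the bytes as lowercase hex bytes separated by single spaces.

Since enc = P ⊕ key, XORing both sides with P gives key = P ⊕ enc.
 98 ⊕ 201 = 171
 33 ⊕ 188 = 157
 79 ⊕ 173 = 226
241 ⊕  25 = 232
222 ⊕ 160 = 126
163 ⊕ 132 =  39
245 ⊕ 172 =  89
161 ⊕ 151 =  54
 30 ⊕ 192 = 222

ab 9d e2 e8 7e 27 59 36 de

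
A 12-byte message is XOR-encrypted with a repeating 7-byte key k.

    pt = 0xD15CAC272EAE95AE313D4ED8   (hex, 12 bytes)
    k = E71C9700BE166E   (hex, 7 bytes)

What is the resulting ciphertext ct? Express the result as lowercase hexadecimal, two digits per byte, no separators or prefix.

36403b2790b8fb492daa4e66

The 7-byte key repeats, so the effective keystream is e7 1c 97 00 be 16 6e e7 1c 97 00 be.
byte 0: d1 XOR e7 = 36
byte 1: 5c XOR 1c = 40
byte 2: ac XOR 97 = 3b
byte 3: 27 XOR 00 = 27
byte 4: 2e XOR be = 90
byte 5: ae XOR 16 = b8
byte 6: 95 XOR 6e = fb
byte 7: ae XOR e7 = 49
byte 8: 31 XOR 1c = 2d
byte 9: 3d XOR 97 = aa
byte 10: 4e XOR 00 = 4e
byte 11: d8 XOR be = 66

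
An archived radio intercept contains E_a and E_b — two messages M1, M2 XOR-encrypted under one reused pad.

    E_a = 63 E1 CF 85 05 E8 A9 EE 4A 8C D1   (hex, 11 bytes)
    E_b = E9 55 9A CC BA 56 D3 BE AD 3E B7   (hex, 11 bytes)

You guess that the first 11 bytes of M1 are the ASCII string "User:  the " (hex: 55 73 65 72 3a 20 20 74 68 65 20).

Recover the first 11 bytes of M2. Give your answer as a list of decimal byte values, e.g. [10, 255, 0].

First, E_a ⊕ E_b = (M1 ⊕ K) ⊕ (M2 ⊕ K) = M1 ⊕ M2, so the key drops out. Then M2 = (M1 ⊕ M2) ⊕ M1 over the first 11 bytes.
byte 0: (63 xor e9) xor 55 = 8a xor 55 = df
byte 1: (e1 xor 55) xor 73 = b4 xor 73 = c7
byte 2: (cf xor 9a) xor 65 = 55 xor 65 = 30
byte 3: (85 xor cc) xor 72 = 49 xor 72 = 3b
byte 4: (05 xor ba) xor 3a = bf xor 3a = 85
byte 5: (e8 xor 56) xor 20 = be xor 20 = 9e
byte 6: (a9 xor d3) xor 20 = 7a xor 20 = 5a
byte 7: (ee xor be) xor 74 = 50 xor 74 = 24
byte 8: (4a xor ad) xor 68 = e7 xor 68 = 8f
byte 9: (8c xor 3e) xor 65 = b2 xor 65 = d7
byte 10: (d1 xor b7) xor 20 = 66 xor 20 = 46

[223, 199, 48, 59, 133, 158, 90, 36, 143, 215, 70]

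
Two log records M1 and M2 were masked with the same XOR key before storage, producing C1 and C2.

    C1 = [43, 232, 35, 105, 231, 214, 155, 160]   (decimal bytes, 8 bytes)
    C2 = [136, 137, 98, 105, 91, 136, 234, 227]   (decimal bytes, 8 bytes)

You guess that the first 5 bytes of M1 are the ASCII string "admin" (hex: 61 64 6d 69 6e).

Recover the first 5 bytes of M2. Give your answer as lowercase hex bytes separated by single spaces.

c2 05 2c 69 d2

First, C1 ⊕ C2 = (M1 ⊕ K) ⊕ (M2 ⊕ K) = M1 ⊕ M2, so the key drops out. Then M2 = (M1 ⊕ M2) ⊕ M1 over the first 5 bytes.
byte 0: (2b ⊕ 88) ⊕ 61 = a3 ⊕ 61 = c2
byte 1: (e8 ⊕ 89) ⊕ 64 = 61 ⊕ 64 = 05
byte 2: (23 ⊕ 62) ⊕ 6d = 41 ⊕ 6d = 2c
byte 3: (69 ⊕ 69) ⊕ 69 = 00 ⊕ 69 = 69
byte 4: (e7 ⊕ 5b) ⊕ 6e = bc ⊕ 6e = d2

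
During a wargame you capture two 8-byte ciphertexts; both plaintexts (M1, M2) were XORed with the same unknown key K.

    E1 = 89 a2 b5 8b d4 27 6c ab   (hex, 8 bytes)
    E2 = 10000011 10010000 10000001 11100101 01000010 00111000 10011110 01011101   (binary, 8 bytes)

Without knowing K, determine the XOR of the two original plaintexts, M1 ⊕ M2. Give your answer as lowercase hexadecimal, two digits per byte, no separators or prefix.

0a32346e961ff2f6

E1 ⊕ E2 = (M1 ⊕ K) ⊕ (M2 ⊕ K) = M1 ⊕ M2 — the shared key cancels under XOR.
byte 0: 10001001 xor 10000011 = 00001010
byte 1: 10100010 xor 10010000 = 00110010
byte 2: 10110101 xor 10000001 = 00110100
byte 3: 10001011 xor 11100101 = 01101110
byte 4: 11010100 xor 01000010 = 10010110
byte 5: 00100111 xor 00111000 = 00011111
byte 6: 01101100 xor 10011110 = 11110010
byte 7: 10101011 xor 01011101 = 11110110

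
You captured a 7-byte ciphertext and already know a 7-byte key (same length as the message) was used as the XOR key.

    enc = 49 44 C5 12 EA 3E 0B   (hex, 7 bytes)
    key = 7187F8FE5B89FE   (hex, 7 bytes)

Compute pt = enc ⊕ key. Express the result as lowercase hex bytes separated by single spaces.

49 xor 71 = 38
44 xor 87 = c3
c5 xor f8 = 3d
12 xor fe = ec
ea xor 5b = b1
3e xor 89 = b7
0b xor fe = f5

38 c3 3d ec b1 b7 f5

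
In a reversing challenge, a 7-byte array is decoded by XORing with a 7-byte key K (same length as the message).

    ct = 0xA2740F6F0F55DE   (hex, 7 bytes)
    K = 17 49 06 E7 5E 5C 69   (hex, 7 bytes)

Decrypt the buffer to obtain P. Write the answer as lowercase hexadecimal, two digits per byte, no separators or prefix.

XOR is its own inverse, so applying the key byte-wise gives the result directly.
a2 XOR 17 = b5
74 XOR 49 = 3d
0f XOR 06 = 09
6f XOR e7 = 88
0f XOR 5e = 51
55 XOR 5c = 09
de XOR 69 = b7

b53d09885109b7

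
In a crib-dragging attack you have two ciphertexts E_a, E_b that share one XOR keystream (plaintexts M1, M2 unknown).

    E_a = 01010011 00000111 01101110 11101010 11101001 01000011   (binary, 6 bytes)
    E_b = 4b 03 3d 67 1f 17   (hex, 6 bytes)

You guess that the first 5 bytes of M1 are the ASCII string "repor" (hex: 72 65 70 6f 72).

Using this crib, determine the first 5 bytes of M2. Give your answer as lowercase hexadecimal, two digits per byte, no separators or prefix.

First, E_a ⊕ E_b = (M1 ⊕ K) ⊕ (M2 ⊕ K) = M1 ⊕ M2, so the key drops out. Then M2 = (M1 ⊕ M2) ⊕ M1 over the first 5 bytes.
byte 0: (53 XOR 4b) XOR 72 = 18 XOR 72 = 6a
byte 1: (07 XOR 03) XOR 65 = 04 XOR 65 = 61
byte 2: (6e XOR 3d) XOR 70 = 53 XOR 70 = 23
byte 3: (ea XOR 67) XOR 6f = 8d XOR 6f = e2
byte 4: (e9 XOR 1f) XOR 72 = f6 XOR 72 = 84

6a6123e284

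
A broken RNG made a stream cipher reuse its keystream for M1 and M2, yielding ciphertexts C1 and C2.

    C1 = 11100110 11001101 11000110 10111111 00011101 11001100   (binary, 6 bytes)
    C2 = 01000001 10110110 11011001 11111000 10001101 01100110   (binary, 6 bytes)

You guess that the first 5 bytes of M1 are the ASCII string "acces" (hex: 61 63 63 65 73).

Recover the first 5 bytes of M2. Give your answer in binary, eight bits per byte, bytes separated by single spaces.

First, C1 ⊕ C2 = (M1 ⊕ K) ⊕ (M2 ⊕ K) = M1 ⊕ M2, so the key drops out. Then M2 = (M1 ⊕ M2) ⊕ M1 over the first 5 bytes.
byte 0: (e6 XOR 41) XOR 61 = a7 XOR 61 = c6
byte 1: (cd XOR b6) XOR 63 = 7b XOR 63 = 18
byte 2: (c6 XOR d9) XOR 63 = 1f XOR 63 = 7c
byte 3: (bf XOR f8) XOR 65 = 47 XOR 65 = 22
byte 4: (1d XOR 8d) XOR 73 = 90 XOR 73 = e3

11000110 00011000 01111100 00100010 11100011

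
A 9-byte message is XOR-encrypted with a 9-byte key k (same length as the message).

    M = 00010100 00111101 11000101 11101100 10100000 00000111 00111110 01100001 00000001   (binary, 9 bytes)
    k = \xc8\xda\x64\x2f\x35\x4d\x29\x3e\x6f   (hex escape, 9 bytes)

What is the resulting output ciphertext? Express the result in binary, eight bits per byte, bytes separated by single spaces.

11011100 11100111 10100001 11000011 10010101 01001010 00010111 01011111 01101110

XOR is its own inverse, so applying the key byte-wise gives the result directly.
00010100 XOR 11001000 = 11011100
00111101 XOR 11011010 = 11100111
11000101 XOR 01100100 = 10100001
11101100 XOR 00101111 = 11000011
10100000 XOR 00110101 = 10010101
00000111 XOR 01001101 = 01001010
00111110 XOR 00101001 = 00010111
01100001 XOR 00111110 = 01011111
00000001 XOR 01101111 = 01101110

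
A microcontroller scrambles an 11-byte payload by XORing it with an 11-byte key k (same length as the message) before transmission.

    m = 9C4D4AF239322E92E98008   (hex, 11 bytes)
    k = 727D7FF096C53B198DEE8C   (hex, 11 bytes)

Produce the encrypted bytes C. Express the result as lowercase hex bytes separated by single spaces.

XOR is its own inverse, so applying the key byte-wise gives the result directly.
156 ⊕ 114 = 238
 77 ⊕ 125 =  48
 74 ⊕ 127 =  53
242 ⊕ 240 =   2
 57 ⊕ 150 = 175
 50 ⊕ 197 = 247
 46 ⊕  59 =  21
146 ⊕  25 = 139
233 ⊕ 141 = 100
128 ⊕ 238 = 110
  8 ⊕ 140 = 132

ee 30 35 02 af f7 15 8b 64 6e 84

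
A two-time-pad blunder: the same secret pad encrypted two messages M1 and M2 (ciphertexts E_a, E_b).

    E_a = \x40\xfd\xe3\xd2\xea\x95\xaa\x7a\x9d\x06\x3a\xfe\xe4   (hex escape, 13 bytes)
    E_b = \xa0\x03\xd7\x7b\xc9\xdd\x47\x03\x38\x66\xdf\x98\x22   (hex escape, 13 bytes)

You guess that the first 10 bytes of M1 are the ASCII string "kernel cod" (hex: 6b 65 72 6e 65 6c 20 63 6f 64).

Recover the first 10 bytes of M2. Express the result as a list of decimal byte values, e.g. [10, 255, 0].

First, E_a ⊕ E_b = (M1 ⊕ K) ⊕ (M2 ⊕ K) = M1 ⊕ M2, so the key drops out. Then M2 = (M1 ⊕ M2) ⊕ M1 over the first 10 bytes.
byte 0: (40 XOR a0) XOR 6b = e0 XOR 6b = 8b
byte 1: (fd XOR 03) XOR 65 = fe XOR 65 = 9b
byte 2: (e3 XOR d7) XOR 72 = 34 XOR 72 = 46
byte 3: (d2 XOR 7b) XOR 6e = a9 XOR 6e = c7
byte 4: (ea XOR c9) XOR 65 = 23 XOR 65 = 46
byte 5: (95 XOR dd) XOR 6c = 48 XOR 6c = 24
byte 6: (aa XOR 47) XOR 20 = ed XOR 20 = cd
byte 7: (7a XOR 03) XOR 63 = 79 XOR 63 = 1a
byte 8: (9d XOR 38) XOR 6f = a5 XOR 6f = ca
byte 9: (06 XOR 66) XOR 64 = 60 XOR 64 = 04

[139, 155, 70, 199, 70, 36, 205, 26, 202, 4]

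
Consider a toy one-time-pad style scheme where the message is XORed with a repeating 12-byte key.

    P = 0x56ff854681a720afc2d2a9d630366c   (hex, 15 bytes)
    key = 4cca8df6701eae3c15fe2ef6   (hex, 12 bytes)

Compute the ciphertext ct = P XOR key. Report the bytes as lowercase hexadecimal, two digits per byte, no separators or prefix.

The 12-byte key repeats, so the effective keystream is 4c ca 8d f6 70 1e ae 3c 15 fe 2e f6 4c ca 8d.
byte 0: 56 XOR 4c = 1a
byte 1: ff XOR ca = 35
byte 2: 85 XOR 8d = 08
byte 3: 46 XOR f6 = b0
byte 4: 81 XOR 70 = f1
byte 5: a7 XOR 1e = b9
byte 6: 20 XOR ae = 8e
byte 7: af XOR 3c = 93
byte 8: c2 XOR 15 = d7
byte 9: d2 XOR fe = 2c
byte 10: a9 XOR 2e = 87
byte 11: d6 XOR f6 = 20
byte 12: 30 XOR 4c = 7c
byte 13: 36 XOR ca = fc
byte 14: 6c XOR 8d = e1

1a3508b0f1b98e93d72c87207cfce1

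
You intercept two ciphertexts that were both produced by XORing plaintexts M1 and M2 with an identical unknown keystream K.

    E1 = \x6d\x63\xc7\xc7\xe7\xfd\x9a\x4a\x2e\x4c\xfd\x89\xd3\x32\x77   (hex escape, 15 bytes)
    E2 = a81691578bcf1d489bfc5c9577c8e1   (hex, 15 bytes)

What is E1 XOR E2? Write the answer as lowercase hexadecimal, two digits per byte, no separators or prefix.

E1 ⊕ E2 = (M1 ⊕ K) ⊕ (M2 ⊕ K) = M1 ⊕ M2 — the shared key cancels under XOR.
6d ^ a8 = c5
63 ^ 16 = 75
c7 ^ 91 = 56
c7 ^ 57 = 90
e7 ^ 8b = 6c
fd ^ cf = 32
9a ^ 1d = 87
4a ^ 48 = 02
2e ^ 9b = b5
4c ^ fc = b0
fd ^ 5c = a1
89 ^ 95 = 1c
d3 ^ 77 = a4
32 ^ c8 = fa
77 ^ e1 = 96

c57556906c328702b5b0a11ca4fa96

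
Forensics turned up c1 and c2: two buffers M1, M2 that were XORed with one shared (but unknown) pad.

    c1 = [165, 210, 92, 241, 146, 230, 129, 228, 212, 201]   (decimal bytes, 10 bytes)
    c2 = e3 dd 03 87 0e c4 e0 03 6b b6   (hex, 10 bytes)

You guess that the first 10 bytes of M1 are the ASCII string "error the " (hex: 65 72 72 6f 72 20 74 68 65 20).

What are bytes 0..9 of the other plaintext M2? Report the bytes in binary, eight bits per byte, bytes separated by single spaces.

First, c1 ⊕ c2 = (M1 ⊕ K) ⊕ (M2 ⊕ K) = M1 ⊕ M2, so the key drops out. Then M2 = (M1 ⊕ M2) ⊕ M1 over the first 10 bytes.
byte 0: (a5 XOR e3) XOR 65 = 46 XOR 65 = 23
byte 1: (d2 XOR dd) XOR 72 = 0f XOR 72 = 7d
byte 2: (5c XOR 03) XOR 72 = 5f XOR 72 = 2d
byte 3: (f1 XOR 87) XOR 6f = 76 XOR 6f = 19
byte 4: (92 XOR 0e) XOR 72 = 9c XOR 72 = ee
byte 5: (e6 XOR c4) XOR 20 = 22 XOR 20 = 02
byte 6: (81 XOR e0) XOR 74 = 61 XOR 74 = 15
byte 7: (e4 XOR 03) XOR 68 = e7 XOR 68 = 8f
byte 8: (d4 XOR 6b) XOR 65 = bf XOR 65 = da
byte 9: (c9 XOR b6) XOR 20 = 7f XOR 20 = 5f

00100011 01111101 00101101 00011001 11101110 00000010 00010101 10001111 11011010 01011111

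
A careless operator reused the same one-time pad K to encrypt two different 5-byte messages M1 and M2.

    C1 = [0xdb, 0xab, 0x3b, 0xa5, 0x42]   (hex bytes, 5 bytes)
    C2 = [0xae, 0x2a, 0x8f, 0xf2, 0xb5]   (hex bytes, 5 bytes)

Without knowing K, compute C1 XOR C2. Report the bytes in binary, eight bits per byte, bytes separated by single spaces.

01110101 10000001 10110100 01010111 11110111

C1 ⊕ C2 = (M1 ⊕ K) ⊕ (M2 ⊕ K) = M1 ⊕ M2 — the shared key cancels under XOR.
byte 0: db ⊕ ae = 75
byte 1: ab ⊕ 2a = 81
byte 2: 3b ⊕ 8f = b4
byte 3: a5 ⊕ f2 = 57
byte 4: 42 ⊕ b5 = f7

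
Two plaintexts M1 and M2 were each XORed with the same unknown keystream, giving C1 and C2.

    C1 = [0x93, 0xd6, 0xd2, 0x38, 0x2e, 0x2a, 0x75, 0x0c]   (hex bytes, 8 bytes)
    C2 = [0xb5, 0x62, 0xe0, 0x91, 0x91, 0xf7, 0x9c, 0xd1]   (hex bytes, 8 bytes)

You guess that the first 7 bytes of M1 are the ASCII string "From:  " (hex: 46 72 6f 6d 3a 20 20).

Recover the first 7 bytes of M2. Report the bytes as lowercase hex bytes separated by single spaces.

60 c6 5d c4 85 fd c9

First, C1 ⊕ C2 = (M1 ⊕ K) ⊕ (M2 ⊕ K) = M1 ⊕ M2, so the key drops out. Then M2 = (M1 ⊕ M2) ⊕ M1 over the first 7 bytes.
byte 0: (93 XOR b5) XOR 46 = 26 XOR 46 = 60
byte 1: (d6 XOR 62) XOR 72 = b4 XOR 72 = c6
byte 2: (d2 XOR e0) XOR 6f = 32 XOR 6f = 5d
byte 3: (38 XOR 91) XOR 6d = a9 XOR 6d = c4
byte 4: (2e XOR 91) XOR 3a = bf XOR 3a = 85
byte 5: (2a XOR f7) XOR 20 = dd XOR 20 = fd
byte 6: (75 XOR 9c) XOR 20 = e9 XOR 20 = c9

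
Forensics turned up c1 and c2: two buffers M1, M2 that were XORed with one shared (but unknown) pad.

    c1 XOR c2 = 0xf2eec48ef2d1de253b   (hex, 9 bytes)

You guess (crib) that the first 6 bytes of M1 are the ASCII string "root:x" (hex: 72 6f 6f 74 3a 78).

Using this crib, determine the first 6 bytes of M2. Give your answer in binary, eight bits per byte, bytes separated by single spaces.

Since c1 ⊕ c2 = M1 ⊕ M2, XORing with the guessed M1 bytes yields the corresponding M2 bytes: M2 = (c1 ⊕ c2) ⊕ M1.
f2 XOR 72 = 80
ee XOR 6f = 81
c4 XOR 6f = ab
8e XOR 74 = fa
f2 XOR 3a = c8
d1 XOR 78 = a9

10000000 10000001 10101011 11111010 11001000 10101001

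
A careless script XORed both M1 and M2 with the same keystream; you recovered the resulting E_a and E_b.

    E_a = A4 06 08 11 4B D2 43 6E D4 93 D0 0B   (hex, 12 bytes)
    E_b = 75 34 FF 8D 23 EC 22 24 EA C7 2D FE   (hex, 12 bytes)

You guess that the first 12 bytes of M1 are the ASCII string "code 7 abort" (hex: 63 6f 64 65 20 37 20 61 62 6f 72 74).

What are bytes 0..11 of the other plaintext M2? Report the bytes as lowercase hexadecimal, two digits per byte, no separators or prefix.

b25d93f94809412b5c3b8f81

First, E_a ⊕ E_b = (M1 ⊕ K) ⊕ (M2 ⊕ K) = M1 ⊕ M2, so the key drops out. Then M2 = (M1 ⊕ M2) ⊕ M1 over the first 12 bytes.
byte 0: (a4 ^ 75) ^ 63 = d1 ^ 63 = b2
byte 1: (06 ^ 34) ^ 6f = 32 ^ 6f = 5d
byte 2: (08 ^ ff) ^ 64 = f7 ^ 64 = 93
byte 3: (11 ^ 8d) ^ 65 = 9c ^ 65 = f9
byte 4: (4b ^ 23) ^ 20 = 68 ^ 20 = 48
byte 5: (d2 ^ ec) ^ 37 = 3e ^ 37 = 09
byte 6: (43 ^ 22) ^ 20 = 61 ^ 20 = 41
byte 7: (6e ^ 24) ^ 61 = 4a ^ 61 = 2b
byte 8: (d4 ^ ea) ^ 62 = 3e ^ 62 = 5c
byte 9: (93 ^ c7) ^ 6f = 54 ^ 6f = 3b
byte 10: (d0 ^ 2d) ^ 72 = fd ^ 72 = 8f
byte 11: (0b ^ fe) ^ 74 = f5 ^ 74 = 81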